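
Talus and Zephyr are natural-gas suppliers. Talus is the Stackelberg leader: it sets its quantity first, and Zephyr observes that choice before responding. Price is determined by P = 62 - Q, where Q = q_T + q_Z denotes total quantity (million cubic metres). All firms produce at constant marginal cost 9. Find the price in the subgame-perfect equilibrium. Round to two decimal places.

The follower Zephyr best-responds to any q_T: π_Z = (62 - Q)q_Z - 9q_Z.
Setting the follower's marginal profit to zero, 53 - q_T - 2q_Z = 0, i.e. q_Z = (53 - q_T)/2.
Talus substitutes q_Z(q_T) into its own profit: π_T = q_T(62 - q_T - (53 - q_T)/2) - 9q_T = (71/2 - (1/2)q_T)q_T - 9q_T.
Leader FOC: 53/2 - q_T = 0, so q_T = 53/2.
Then q_Z = (53 - 53/2)/2 = 53/4.
Total output Q = 159/4, so price P = 62 - 159/4 = 89/4.

22.25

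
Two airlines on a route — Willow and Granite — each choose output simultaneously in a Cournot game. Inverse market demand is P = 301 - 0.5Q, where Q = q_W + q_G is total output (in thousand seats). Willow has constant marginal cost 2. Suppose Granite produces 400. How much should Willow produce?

With the rival's output fixed at 400, Willow's profit is π_W = (301 - (1/2)·400 - (1/2)q_W)q_W - (2q_W) = (101 - (1/2)q_W)q_W - (2q_W).
∂π_W/∂q_W = 99 - q_W = 0, so q_W = 99.

99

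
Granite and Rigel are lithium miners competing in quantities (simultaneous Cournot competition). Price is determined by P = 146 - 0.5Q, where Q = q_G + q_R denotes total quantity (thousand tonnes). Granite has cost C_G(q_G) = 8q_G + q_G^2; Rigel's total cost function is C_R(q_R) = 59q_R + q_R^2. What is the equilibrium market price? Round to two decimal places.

113.86

Granite's profit: π_G = (146 - 0.5Q)q_G - (8q_G + q_G²). Setting ∂π_G/∂q_G = 0: 138 - 3q_G - (1/2)(q_R) = 0.
Rigel's first-order condition: 87 - 3q_R - (1/2)(q_G) = 0.
So q_G = (138 - (1/2)q_R)/3 and q_R = (87 - (1/2)q_G)/3.
Substituting one into the other gives q_G = 1482/35 and q_R = 768/35.
Total output Q = 450/7, so price P = 146 - (1/2)·(450/7) = 797/7.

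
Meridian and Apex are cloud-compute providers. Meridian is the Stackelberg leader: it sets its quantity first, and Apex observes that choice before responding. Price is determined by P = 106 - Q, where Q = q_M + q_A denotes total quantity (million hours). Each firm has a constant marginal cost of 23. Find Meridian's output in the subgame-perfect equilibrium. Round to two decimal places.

Solve by backward induction. Given q_M, the follower Apex maximises π_A = (106 - q_M - q_A)q_A - 23q_A.
Setting the follower's marginal profit to zero, 83 - q_M - 2q_A = 0, i.e. q_A = (83 - q_M)/2.
Meridian substitutes q_A(q_M) into its own profit: π_M = q_M(106 - q_M - (83 - q_M)/2) - 23q_M = (129/2 - (1/2)q_M)q_M - 23q_M.
Maximising: ∂π_M/∂q_M = 83/2 - q_M = 0, giving q_M = 83/2.
Then q_A = (83 - 83/2)/2 = 83/4.

41.50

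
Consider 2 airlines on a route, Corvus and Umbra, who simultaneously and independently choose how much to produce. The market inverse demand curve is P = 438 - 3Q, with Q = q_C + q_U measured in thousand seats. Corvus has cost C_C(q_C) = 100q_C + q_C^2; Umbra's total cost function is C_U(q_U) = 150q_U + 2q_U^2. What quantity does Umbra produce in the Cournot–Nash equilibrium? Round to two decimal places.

Corvus's profit: π_C = (438 - 3Q)q_C - (100q_C + q_C²). Setting ∂π_C/∂q_C = 0: 338 - 8q_C - 3(q_U) = 0.
Umbra's profit: π_U = (438 - 3Q)q_U - (150q_U + 2q_U²). Setting ∂π_U/∂q_U = 0: 288 - 10q_U - 3(q_C) = 0.
Best responses: q_C = (338 - 3q_U)/8, q_U = (288 - 3q_C)/10.
Solving the pair: q_C = 35.4366, q_U = 1290/71.

18.17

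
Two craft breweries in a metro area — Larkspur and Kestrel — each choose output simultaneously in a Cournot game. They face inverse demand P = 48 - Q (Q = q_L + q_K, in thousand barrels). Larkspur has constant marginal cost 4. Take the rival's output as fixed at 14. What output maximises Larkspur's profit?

With the rival's output fixed at 14, Larkspur's profit is π_L = (48 - 14 - q_L)q_L - (4q_L) = (34 - q_L)q_L - (4q_L).
∂π_L/∂q_L = 30 - 2q_L = 0, so q_L = 15.

15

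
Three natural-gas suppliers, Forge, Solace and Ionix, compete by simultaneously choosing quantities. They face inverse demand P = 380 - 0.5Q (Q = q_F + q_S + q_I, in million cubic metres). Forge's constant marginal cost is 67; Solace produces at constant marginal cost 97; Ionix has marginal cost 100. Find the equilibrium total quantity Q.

438

Forge's profit: π_F = (380 - 0.5Q)q_F - (67q_F). Setting ∂π_F/∂q_F = 0: 313 - q_F - (1/2)(q_S + q_I) = 0.
Solace's profit: π_S = (380 - 0.5Q)q_S - (97q_S). Setting ∂π_S/∂q_S = 0: 283 - q_S - (1/2)(q_F + q_I) = 0.
Ionix's profit: π_I = (380 - 0.5Q)q_I - (100q_I). Setting ∂π_I/∂q_I = 0: 280 - q_I - (1/2)(q_F + q_S) = 0.
Summing all 3 equations gives 876 − 2Q = 0, hence Q = 438.
Back-substituting: q_F = (313 − 219)/(1/2) = 188, q_S = (283 − 219)/(1/2) = 128, q_I = (280 − 219)/(1/2) = 122.
Total output Q = 188 + 128 + 122 = 438.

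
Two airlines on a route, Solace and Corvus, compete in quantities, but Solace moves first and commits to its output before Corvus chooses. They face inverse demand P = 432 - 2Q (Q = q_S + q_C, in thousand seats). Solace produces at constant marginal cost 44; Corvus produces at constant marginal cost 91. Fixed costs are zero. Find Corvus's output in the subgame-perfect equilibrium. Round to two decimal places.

30.88

The follower Corvus best-responds to any q_S: π_C = (432 - 2Q)q_C - 91q_C.
∂π_C/∂q_C = 341 - 2q_S - 4q_C = 0 gives the reaction function q_C = (341 - 2q_S)/4.
The leader anticipates this reaction. Substituting into P = 432 - 2Q gives P = 523/2 - q_S, so π_S = (523/2 - q_S)q_S - 44q_S.
Leader FOC: 435/2 - 2q_S = 0, so q_S = 435/4.
Then q_C = (341 - 2·(435/4))/4 = 247/8.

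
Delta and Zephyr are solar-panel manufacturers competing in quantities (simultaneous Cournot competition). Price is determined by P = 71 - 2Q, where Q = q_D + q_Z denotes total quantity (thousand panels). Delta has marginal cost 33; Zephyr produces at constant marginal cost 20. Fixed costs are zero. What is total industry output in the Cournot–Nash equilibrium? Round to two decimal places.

Delta's profit: π_D = (71 - 2Q)q_D - (33q_D). Setting ∂π_D/∂q_D = 0: 38 - 4q_D - 2(q_Z) = 0.
Zephyr's first-order condition: 51 - 4q_Z - 2(q_D) = 0.
So q_D = (38 - 2q_Z)/4 and q_Z = (51 - 2q_D)/4.
Solving the pair: q_D = 25/6, q_Z = 32/3.
Total output Q = 25/6 + 32/3 = 89/6.

14.83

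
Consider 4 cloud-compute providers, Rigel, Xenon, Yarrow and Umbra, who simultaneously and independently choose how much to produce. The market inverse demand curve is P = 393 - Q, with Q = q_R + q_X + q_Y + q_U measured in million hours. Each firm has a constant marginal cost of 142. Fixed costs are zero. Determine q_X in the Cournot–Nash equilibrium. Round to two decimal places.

Each firm earns π_i = (393 - Q)q_i - 142q_i.
First-order condition (treating rivals' output as given): 251 - 2q_i - Σ_{j≠i} q_j = 0.
With identical firms every q_j equals q_i, so Σ_{j≠i} q_j = 3q_i and 251 = 5q_i, giving q_i = 251/5.

50.20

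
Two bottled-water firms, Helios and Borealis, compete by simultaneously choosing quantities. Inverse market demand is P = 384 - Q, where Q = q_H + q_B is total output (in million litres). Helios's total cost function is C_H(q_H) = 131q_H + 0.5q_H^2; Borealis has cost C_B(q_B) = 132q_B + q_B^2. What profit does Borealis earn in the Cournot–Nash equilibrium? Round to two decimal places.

4181.97

Helios's profit: π_H = (384 - Q)q_H - (131q_H + (1/2)q_H²). Setting ∂π_H/∂q_H = 0: 253 - 3q_H - (q_B) = 0.
Borealis's first-order condition: 252 - 4q_B - (q_H) = 0.
So q_H = (253 - q_B)/3 and q_B = (252 - q_H)/4.
Solving the pair: q_H = 760/11, q_B = 503/11.
Price P = 384 - 1263/11 = 269.1818.
Borealis's profit: 269.1818·(503/11) - 132·(503/11) - (503/11)² = 4181.9669.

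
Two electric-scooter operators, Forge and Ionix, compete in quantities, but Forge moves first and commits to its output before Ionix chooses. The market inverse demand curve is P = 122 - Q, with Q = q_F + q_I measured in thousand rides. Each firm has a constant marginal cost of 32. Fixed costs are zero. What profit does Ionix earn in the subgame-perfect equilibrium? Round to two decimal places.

506.25

The follower Ionix best-responds to any q_F: π_I = (122 - Q)q_I - 32q_I.
Setting the follower's marginal profit to zero, 90 - q_F - 2q_I = 0, i.e. q_I = (90 - q_F)/2.
The leader anticipates this reaction. Substituting into P = 122 - Q gives P = 77 - (1/2)q_F, so π_F = (77 - (1/2)q_F)q_F - 32q_F.
Maximising: ∂π_F/∂q_F = 45 - q_F = 0, giving q_F = 45.
Then q_I = (90 - 45)/2 = 45/2.
Price P = 122 - 135/2 = 109/2.
Ionix's profit: (109/2 - 32)·(45/2) = 506.2500.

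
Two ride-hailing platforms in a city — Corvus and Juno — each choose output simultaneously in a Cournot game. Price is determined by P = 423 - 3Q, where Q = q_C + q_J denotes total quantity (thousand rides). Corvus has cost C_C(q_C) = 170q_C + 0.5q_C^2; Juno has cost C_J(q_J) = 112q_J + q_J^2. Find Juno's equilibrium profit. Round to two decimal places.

3640.97

Corvus's profit: π_C = (423 - 3Q)q_C - (170q_C + (1/2)q_C²). Setting ∂π_C/∂q_C = 0: 253 - 7q_C - 3(q_J) = 0.
Juno's profit: π_J = (423 - 3Q)q_J - (112q_J + q_J²). Setting ∂π_J/∂q_J = 0: 311 - 8q_J - 3(q_C) = 0.
Best responses: q_C = (253 - 3q_J)/7, q_J = (311 - 3q_C)/8.
Solving the pair: q_C = 1091/47, q_J = 1418/47.
Price P = 423 - 3·53.3830 = 262.8511.
Juno's profit: 262.8511·(1418/47) - 112·(1418/47) - (1418/47)² = 3640.9670.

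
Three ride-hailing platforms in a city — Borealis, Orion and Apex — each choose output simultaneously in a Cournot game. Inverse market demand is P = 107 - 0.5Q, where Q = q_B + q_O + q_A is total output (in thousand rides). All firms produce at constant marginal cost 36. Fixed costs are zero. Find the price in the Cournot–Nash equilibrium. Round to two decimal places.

53.75

A representative firm's profit is π_i = q_i(107 - 0.5Q) - 36q_i.
Setting ∂π_i/∂q_i = 0 with rivals' quantities fixed: 71 - q_i - (1/2)·Σ_{j≠i} q_j = 0.
With identical firms every q_j equals q_i, so Σ_{j≠i} q_j = 2q_i and 71 = 2q_i, giving q_i = 71/2.
Total output Q = 213/2, so price P = 107 - (1/2)·(213/2) = 215/4.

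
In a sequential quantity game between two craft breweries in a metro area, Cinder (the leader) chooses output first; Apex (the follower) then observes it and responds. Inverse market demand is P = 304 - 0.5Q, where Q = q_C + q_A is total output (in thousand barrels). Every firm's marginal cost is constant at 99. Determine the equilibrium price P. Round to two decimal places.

Solve by backward induction. Given q_C, the follower Apex maximises π_A = (304 - (1/2)q_C - (1/2)q_A)q_A - 99q_A.
Setting the follower's marginal profit to zero, 205 - (1/2)q_C - q_A = 0, i.e. q_A = (205 - (1/2)q_C).
The leader anticipates this reaction. Substituting into P = 304 - 0.5Q gives P = 403/2 - (1/4)q_C, so π_C = (403/2 - (1/4)q_C)q_C - 99q_C.
The leader's first-order condition 205/2 - (1/2)q_C = 0 yields q_C = 205.
Then q_A = (205 - (1/2)·205) = 205/2.
Total output Q = 615/2, so price P = 304 - (1/2)·(615/2) = 601/4.

150.25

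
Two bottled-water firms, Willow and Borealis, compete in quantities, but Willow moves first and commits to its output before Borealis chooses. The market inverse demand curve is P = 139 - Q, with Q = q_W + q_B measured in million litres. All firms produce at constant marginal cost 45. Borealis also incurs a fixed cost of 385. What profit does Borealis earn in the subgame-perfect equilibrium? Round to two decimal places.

Solve by backward induction. Given q_W, the follower Borealis maximises π_B = (139 - q_W - q_B)q_B - 45q_B.
Setting the follower's marginal profit to zero, 94 - q_W - 2q_B = 0, i.e. q_B = (94 - q_W)/2.
Willow substitutes q_B(q_W) into its own profit: π_W = q_W(139 - q_W - (94 - q_W)/2) - 45q_W = (92 - (1/2)q_W)q_W - 45q_W.
Maximising: ∂π_W/∂q_W = 47 - q_W = 0, giving q_W = 47.
Then q_B = (94 - 47)/2 = 47/2.
Price P = 139 - 141/2 = 137/2.
Borealis's profit: (137/2 - 45)·(47/2) - 385 = 669/4.

167.25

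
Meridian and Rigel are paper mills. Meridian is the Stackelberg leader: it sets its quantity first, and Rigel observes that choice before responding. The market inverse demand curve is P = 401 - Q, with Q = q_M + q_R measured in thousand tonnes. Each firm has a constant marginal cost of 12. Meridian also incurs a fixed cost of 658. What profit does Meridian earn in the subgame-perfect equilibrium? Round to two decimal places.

18257.13

Solve by backward induction. Given q_M, the follower Rigel maximises π_R = (401 - q_M - q_R)q_R - 12q_R.
Setting the follower's marginal profit to zero, 389 - q_M - 2q_R = 0, i.e. q_R = (389 - q_M)/2.
Meridian substitutes q_R(q_M) into its own profit: π_M = q_M(401 - q_M - (389 - q_M)/2) - 12q_M = (413/2 - (1/2)q_M)q_M - 12q_M.
Maximising: ∂π_M/∂q_M = 389/2 - q_M = 0, giving q_M = 389/2.
Then q_R = (389 - 389/2)/2 = 389/4.
Price P = 401 - 1167/4 = 437/4.
Meridian's profit: (437/4 - 12)·(389/2) - 658 = 18257.1250.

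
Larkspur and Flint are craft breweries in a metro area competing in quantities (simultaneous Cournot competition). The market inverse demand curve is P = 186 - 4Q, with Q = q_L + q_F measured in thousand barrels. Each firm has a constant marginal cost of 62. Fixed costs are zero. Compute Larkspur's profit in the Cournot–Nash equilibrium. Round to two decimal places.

427.11

Each firm earns π_i = (186 - 4Q)q_i - 62q_i.
First-order condition (treating rivals' output as given): 124 - 8q_i - 4q_j = 0.
By symmetry each firm produces the same amount; substituting q_j = q_i yields q_i = 124/12 = 31/3.
Price P = 186 - 4·(62/3) = 310/3.
Larkspur's profit: (310/3 - 62)·(31/3) = 427.1111.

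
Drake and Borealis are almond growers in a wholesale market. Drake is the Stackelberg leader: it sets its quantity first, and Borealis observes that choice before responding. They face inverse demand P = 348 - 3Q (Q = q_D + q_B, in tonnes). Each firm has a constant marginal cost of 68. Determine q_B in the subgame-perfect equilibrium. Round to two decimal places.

The follower Borealis best-responds to any q_D: π_B = (348 - 3Q)q_B - 68q_B.
Setting the follower's marginal profit to zero, 280 - 3q_D - 6q_B = 0, i.e. q_B = (280 - 3q_D)/6.
Drake substitutes q_B(q_D) into its own profit: π_D = q_D(348 - 3q_D - (280 - 3q_D)/2) - 68q_D = (208 - (3/2)q_D)q_D - 68q_D.
Maximising: ∂π_D/∂q_D = 140 - 3q_D = 0, giving q_D = 140/3.
Then q_B = (280 - 3·(140/3))/6 = 70/3.

23.33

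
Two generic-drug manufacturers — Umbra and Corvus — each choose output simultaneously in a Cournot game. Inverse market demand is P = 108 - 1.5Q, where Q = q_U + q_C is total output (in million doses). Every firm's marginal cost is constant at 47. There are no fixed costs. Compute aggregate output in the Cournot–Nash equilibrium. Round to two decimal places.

A representative firm's profit is π_i = q_i(108 - 1.5Q) - 47q_i.
Setting ∂π_i/∂q_i = 0 with rivals' quantities fixed: 61 - 3q_i - (3/2)q_j = 0.
By symmetry each firm produces the same amount; substituting q_j = q_i yields q_i = 61/(9/2) = 122/9.
Total output Q = 122/9 + 122/9 = 244/9.

27.11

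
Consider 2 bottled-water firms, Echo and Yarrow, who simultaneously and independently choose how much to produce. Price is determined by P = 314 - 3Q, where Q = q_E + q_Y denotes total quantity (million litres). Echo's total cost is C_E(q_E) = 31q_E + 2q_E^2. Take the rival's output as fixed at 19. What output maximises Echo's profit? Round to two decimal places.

22.60

With the rival's output fixed at 19, Echo's profit is π_E = (314 - 3·19 - 3q_E)q_E - (31q_E + 2q_E²) = (257 - 3q_E)q_E - (31q_E + 2q_E²).
∂π_E/∂q_E = 226 - 10q_E = 0, so q_E = 113/5.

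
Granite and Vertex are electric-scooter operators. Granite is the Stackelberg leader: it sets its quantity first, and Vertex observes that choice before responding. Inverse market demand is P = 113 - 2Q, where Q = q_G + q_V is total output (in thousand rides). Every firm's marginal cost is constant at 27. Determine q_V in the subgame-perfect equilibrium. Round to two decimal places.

The follower Vertex best-responds to any q_G: π_V = (113 - 2Q)q_V - 27q_V.
∂π_V/∂q_V = 86 - 2q_G - 4q_V = 0 gives the reaction function q_V = (86 - 2q_G)/4.
Granite substitutes q_V(q_G) into its own profit: π_G = q_G(113 - 2q_G - (86 - 2q_G)/2) - 27q_G = (70 - q_G)q_G - 27q_G.
Maximising: ∂π_G/∂q_G = 43 - 2q_G = 0, giving q_G = 43/2.
Then q_V = (86 - 2·(43/2))/4 = 43/4.

10.75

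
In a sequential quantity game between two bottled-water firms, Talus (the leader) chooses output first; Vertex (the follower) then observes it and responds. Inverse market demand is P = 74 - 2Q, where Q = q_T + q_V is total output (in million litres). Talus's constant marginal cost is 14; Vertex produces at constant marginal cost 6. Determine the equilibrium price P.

27

The follower Vertex best-responds to any q_T: π_V = (74 - 2Q)q_V - 6q_V.
Follower FOC: 68 - 2q_T - 4q_V = 0, so q_V(q_T) = (68 - 2q_T)/4.
The leader anticipates this reaction. Substituting into P = 74 - 2Q gives P = 40 - q_T, so π_T = (40 - q_T)q_T - 14q_T.
Maximising: ∂π_T/∂q_T = 26 - 2q_T = 0, giving q_T = 13.
Then q_V = (68 - 2·13)/4 = 21/2.
Total output Q = 47/2, so price P = 74 - 2·(47/2) = 27.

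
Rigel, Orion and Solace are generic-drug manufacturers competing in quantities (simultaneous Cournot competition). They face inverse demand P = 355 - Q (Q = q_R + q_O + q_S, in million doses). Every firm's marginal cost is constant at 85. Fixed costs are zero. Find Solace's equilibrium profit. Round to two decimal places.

4556.25

A representative firm's profit is π_i = q_i(355 - Q) - 85q_i.
Setting ∂π_i/∂q_i = 0 with rivals' quantities fixed: 270 - 2q_i - Σ_{j≠i} q_j = 0.
With identical firms every q_j equals q_i, so Σ_{j≠i} q_j = 2q_i and 270 = 4q_i, giving q_i = 135/2.
Price P = 355 - 405/2 = 305/2.
Solace's profit: (305/2 - 85)·(135/2) = 4556.2500.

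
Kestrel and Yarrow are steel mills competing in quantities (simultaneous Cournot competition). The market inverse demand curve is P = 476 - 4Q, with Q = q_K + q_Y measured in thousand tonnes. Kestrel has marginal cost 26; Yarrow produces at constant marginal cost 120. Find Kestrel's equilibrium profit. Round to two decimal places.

Kestrel's profit: π_K = (476 - 4Q)q_K - (26q_K). Setting ∂π_K/∂q_K = 0: 450 - 8q_K - 4(q_Y) = 0.
Yarrow's first-order condition: 356 - 8q_Y - 4(q_K) = 0.
So q_K = (450 - 4q_Y)/8 and q_Y = (356 - 4q_K)/8.
Solving the pair: q_K = 136/3, q_Y = 131/6.
Price P = 476 - 4·(403/6) = 622/3.
Kestrel's profit: (622/3 - 26)·(136/3) = 8220.4444.

8220.44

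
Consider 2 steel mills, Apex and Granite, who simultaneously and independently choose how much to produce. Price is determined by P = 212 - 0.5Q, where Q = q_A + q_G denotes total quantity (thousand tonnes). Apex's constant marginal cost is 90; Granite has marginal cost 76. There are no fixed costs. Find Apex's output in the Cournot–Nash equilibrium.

72

Apex's profit: π_A = (212 - 0.5Q)q_A - (90q_A). Setting ∂π_A/∂q_A = 0: 122 - q_A - (1/2)(q_G) = 0.
Granite's profit: π_G = (212 - 0.5Q)q_G - (76q_G). Setting ∂π_G/∂q_G = 0: 136 - q_G - (1/2)(q_A) = 0.
Rearranging gives the reaction functions q_A = (122 - (1/2)q_G) and q_G = (136 - (1/2)q_A).
Solving the pair: q_A = 72, q_G = 100.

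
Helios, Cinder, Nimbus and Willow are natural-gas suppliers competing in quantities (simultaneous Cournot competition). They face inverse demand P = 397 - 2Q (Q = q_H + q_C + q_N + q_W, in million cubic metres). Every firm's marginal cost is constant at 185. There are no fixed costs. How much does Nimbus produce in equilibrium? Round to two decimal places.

21.20

Each firm earns π_i = (397 - 2Q)q_i - 185q_i.
First-order condition (treating rivals' output as given): 212 - 4q_i - 2·Σ_{j≠i} q_j = 0.
With identical firms every q_j equals q_i, so Σ_{j≠i} q_j = 3q_i and 212 = 10q_i, giving q_i = 106/5.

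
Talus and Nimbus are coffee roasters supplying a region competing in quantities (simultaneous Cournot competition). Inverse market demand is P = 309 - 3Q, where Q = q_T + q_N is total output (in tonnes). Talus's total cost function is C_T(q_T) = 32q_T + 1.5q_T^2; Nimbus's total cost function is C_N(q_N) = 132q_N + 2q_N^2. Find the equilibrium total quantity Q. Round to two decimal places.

Talus's profit: π_T = (309 - 3Q)q_T - (32q_T + (3/2)q_T²). Setting ∂π_T/∂q_T = 0: 277 - 9q_T - 3(q_N) = 0.
Nimbus's first-order condition: 177 - 10q_N - 3(q_T) = 0.
Best responses: q_T = (277 - 3q_N)/9, q_N = (177 - 3q_T)/10.
Substituting one into the other gives q_T = 27.6420 and q_N = 254/27.
Total output Q = 27.6420 + 254/27 = 37.0494.

37.05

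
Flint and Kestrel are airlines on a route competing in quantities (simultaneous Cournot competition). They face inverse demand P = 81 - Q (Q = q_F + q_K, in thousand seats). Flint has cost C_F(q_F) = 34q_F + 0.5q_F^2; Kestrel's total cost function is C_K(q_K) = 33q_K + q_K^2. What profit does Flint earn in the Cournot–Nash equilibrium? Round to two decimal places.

Flint's profit: π_F = (81 - Q)q_F - (34q_F + (1/2)q_F²). Setting ∂π_F/∂q_F = 0: 47 - 3q_F - (q_K) = 0.
Kestrel's first-order condition: 48 - 4q_K - (q_F) = 0.
So q_F = (47 - q_K)/3 and q_K = (48 - q_F)/4.
Solving the pair: q_F = 140/11, q_K = 97/11.
Price P = 81 - 237/11 = 654/11.
Flint's profit: (654/11)·(140/11) - 34·(140/11) - (1/2)(140/11)² = 242.9752.

242.98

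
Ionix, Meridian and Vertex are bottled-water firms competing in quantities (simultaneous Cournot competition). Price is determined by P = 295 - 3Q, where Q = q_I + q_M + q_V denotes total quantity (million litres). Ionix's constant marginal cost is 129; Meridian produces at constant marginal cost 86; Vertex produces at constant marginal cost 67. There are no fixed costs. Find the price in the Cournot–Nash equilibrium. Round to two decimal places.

144.25

Ionix's profit: π_I = (295 - 3Q)q_I - (129q_I). Setting ∂π_I/∂q_I = 0: 166 - 6q_I - 3(q_M + q_V) = 0.
Meridian's first-order condition: 209 - 6q_M - 3(q_I + q_V) = 0.
Vertex's first-order condition: 228 - 6q_V - 3(q_I + q_M) = 0.
Adding the 3 first-order conditions: 603 − 12Q = 0, so Q = 201/4.
Back-substituting: q_I = (166 − 603/4)/3 = 61/12, q_M = (209 − 603/4)/3 = 233/12, q_V = (228 − 603/4)/3 = 103/4.
Total output Q = 201/4, so price P = 295 - 3·(201/4) = 577/4.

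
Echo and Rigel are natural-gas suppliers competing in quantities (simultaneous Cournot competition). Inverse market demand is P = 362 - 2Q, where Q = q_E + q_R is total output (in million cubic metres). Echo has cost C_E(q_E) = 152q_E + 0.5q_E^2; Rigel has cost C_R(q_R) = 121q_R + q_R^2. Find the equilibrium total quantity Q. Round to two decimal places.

60.12

Echo's profit: π_E = (362 - 2Q)q_E - (152q_E + (1/2)q_E²). Setting ∂π_E/∂q_E = 0: 210 - 5q_E - 2(q_R) = 0.
Rigel's profit: π_R = (362 - 2Q)q_R - (121q_R + q_R²). Setting ∂π_R/∂q_R = 0: 241 - 6q_R - 2(q_E) = 0.
So q_E = (210 - 2q_R)/5 and q_R = (241 - 2q_E)/6.
Solving the pair: q_E = 389/13, q_R = 785/26.
Total output Q = 389/13 + 785/26 = 1563/26.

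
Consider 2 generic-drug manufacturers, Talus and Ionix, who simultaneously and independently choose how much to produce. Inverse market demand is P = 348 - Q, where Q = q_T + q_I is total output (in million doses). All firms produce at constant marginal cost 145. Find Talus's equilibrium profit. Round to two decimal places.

4578.78

A representative firm's profit is π_i = q_i(348 - Q) - 145q_i.
Setting ∂π_i/∂q_i = 0 with rivals' quantities fixed: 203 - 2q_i - q_j = 0.
By symmetry each firm produces the same amount; substituting q_j = q_i yields q_i = 203/3.
Price P = 348 - 406/3 = 638/3.
Talus's profit: (638/3 - 145)·(203/3) = 4578.7778.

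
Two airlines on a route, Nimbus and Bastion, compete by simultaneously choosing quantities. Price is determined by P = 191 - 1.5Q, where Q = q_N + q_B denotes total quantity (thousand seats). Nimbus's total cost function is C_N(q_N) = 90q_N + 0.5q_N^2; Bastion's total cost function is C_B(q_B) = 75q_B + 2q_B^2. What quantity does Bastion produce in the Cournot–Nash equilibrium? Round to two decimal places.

Nimbus's profit: π_N = (191 - 1.5Q)q_N - (90q_N + (1/2)q_N²). Setting ∂π_N/∂q_N = 0: 101 - 4q_N - (3/2)(q_B) = 0.
Bastion's first-order condition: 116 - 7q_B - (3/2)(q_N) = 0.
So q_N = (101 - (3/2)q_B)/4 and q_B = (116 - (3/2)q_N)/7.
Substituting one into the other gives q_N = 20.6990 and q_B = 1250/103.

12.14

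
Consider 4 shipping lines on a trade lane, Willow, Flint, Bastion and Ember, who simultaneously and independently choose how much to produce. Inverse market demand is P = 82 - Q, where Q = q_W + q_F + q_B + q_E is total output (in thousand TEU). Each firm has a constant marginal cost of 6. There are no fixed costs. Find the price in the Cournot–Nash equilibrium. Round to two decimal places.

21.20

A representative firm's profit is π_i = q_i(82 - Q) - 6q_i.
First-order condition (treating rivals' output as given): 76 - 2q_i - Σ_{j≠i} q_j = 0.
With identical firms every q_j equals q_i, so Σ_{j≠i} q_j = 3q_i and 76 = 5q_i, giving q_i = 76/5.
Total output Q = 304/5, so price P = 82 - 304/5 = 106/5.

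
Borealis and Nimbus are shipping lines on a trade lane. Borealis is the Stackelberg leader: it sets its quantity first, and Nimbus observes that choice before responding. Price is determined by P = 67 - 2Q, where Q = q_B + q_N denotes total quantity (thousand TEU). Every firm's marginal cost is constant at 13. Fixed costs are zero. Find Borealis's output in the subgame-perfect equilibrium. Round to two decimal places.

13.50

The follower Nimbus best-responds to any q_B: π_N = (67 - 2Q)q_N - 13q_N.
Setting the follower's marginal profit to zero, 54 - 2q_B - 4q_N = 0, i.e. q_N = (54 - 2q_B)/4.
The leader anticipates this reaction. Substituting into P = 67 - 2Q gives P = 40 - q_B, so π_B = (40 - q_B)q_B - 13q_B.
The leader's first-order condition 27 - 2q_B = 0 yields q_B = 27/2.
Then q_N = (54 - 2·(27/2))/4 = 27/4.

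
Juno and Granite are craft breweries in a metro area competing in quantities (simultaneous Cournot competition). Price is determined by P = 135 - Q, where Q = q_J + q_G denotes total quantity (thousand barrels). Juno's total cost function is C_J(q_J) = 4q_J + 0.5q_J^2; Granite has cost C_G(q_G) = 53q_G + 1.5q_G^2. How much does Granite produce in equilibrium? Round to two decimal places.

Juno's profit: π_J = (135 - Q)q_J - (4q_J + (1/2)q_J²). Setting ∂π_J/∂q_J = 0: 131 - 3q_J - (q_G) = 0.
Granite's first-order condition: 82 - 5q_G - (q_J) = 0.
So q_J = (131 - q_G)/3 and q_G = (82 - q_J)/5.
Substituting one into the other gives q_J = 573/14 and q_G = 115/14.

8.21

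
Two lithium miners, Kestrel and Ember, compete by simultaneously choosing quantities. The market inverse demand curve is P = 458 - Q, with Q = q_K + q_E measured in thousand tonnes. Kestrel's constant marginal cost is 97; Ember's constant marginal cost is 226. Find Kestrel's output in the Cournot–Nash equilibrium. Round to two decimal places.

163.33

Kestrel's profit: π_K = (458 - Q)q_K - (97q_K). Setting ∂π_K/∂q_K = 0: 361 - 2q_K - (q_E) = 0.
Ember's first-order condition: 232 - 2q_E - (q_K) = 0.
Rearranging gives the reaction functions q_K = (361 - q_E)/2 and q_E = (232 - q_K)/2.
Substituting one into the other gives q_K = 490/3 and q_E = 103/3.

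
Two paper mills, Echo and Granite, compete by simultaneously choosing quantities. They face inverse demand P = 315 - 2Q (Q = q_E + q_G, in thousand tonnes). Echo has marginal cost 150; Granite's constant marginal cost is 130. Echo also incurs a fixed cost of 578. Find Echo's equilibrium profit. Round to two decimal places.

590.06

Echo's profit: π_E = (315 - 2Q)q_E - (150q_E). Setting ∂π_E/∂q_E = 0: 165 - 4q_E - 2(q_G) = 0.
Granite's profit: π_G = (315 - 2Q)q_G - (130q_G). Setting ∂π_G/∂q_G = 0: 185 - 4q_G - 2(q_E) = 0.
So q_E = (165 - 2q_G)/4 and q_G = (185 - 2q_E)/4.
Solving the pair: q_E = 145/6, q_G = 205/6.
Price P = 315 - 2·(175/3) = 595/3.
Echo's profit: (595/3 - 150)·(145/6) - 578 = 590.0556.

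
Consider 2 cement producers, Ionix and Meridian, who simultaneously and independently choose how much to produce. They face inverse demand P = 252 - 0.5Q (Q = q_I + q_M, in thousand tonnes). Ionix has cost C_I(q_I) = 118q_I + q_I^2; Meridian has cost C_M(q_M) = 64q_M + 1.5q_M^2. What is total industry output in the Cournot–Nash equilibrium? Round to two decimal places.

Ionix's profit: π_I = (252 - 0.5Q)q_I - (118q_I + q_I²). Setting ∂π_I/∂q_I = 0: 134 - 3q_I - (1/2)(q_M) = 0.
Meridian's first-order condition: 188 - 4q_M - (1/2)(q_I) = 0.
Best responses: q_I = (134 - (1/2)q_M)/3, q_M = (188 - (1/2)q_I)/4.
Substituting one into the other gives q_I = 1768/47 and q_M = 1988/47.
Total output Q = 1768/47 + 1988/47 = 79.9149.

79.91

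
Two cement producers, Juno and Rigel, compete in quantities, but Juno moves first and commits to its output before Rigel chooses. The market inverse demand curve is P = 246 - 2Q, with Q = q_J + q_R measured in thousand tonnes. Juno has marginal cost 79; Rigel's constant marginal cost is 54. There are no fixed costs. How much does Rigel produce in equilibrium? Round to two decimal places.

30.25

The follower Rigel best-responds to any q_J: π_R = (246 - 2Q)q_R - 54q_R.
Follower FOC: 192 - 2q_J - 4q_R = 0, so q_R(q_J) = (192 - 2q_J)/4.
Juno substitutes q_R(q_J) into its own profit: π_J = q_J(246 - 2q_J - (192 - 2q_J)/2) - 79q_J = (150 - q_J)q_J - 79q_J.
The leader's first-order condition 71 - 2q_J = 0 yields q_J = 71/2.
Then q_R = (192 - 2·(71/2))/4 = 121/4.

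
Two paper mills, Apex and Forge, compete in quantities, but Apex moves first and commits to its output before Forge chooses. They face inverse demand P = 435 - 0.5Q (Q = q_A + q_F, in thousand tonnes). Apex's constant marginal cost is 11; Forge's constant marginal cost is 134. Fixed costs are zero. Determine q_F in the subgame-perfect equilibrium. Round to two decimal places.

Solve by backward induction. Given q_A, the follower Forge maximises π_F = (435 - (1/2)q_A - (1/2)q_F)q_F - 134q_F.
∂π_F/∂q_F = 301 - (1/2)q_A - q_F = 0 gives the reaction function q_F = (301 - (1/2)q_A).
The leader anticipates this reaction. Substituting into P = 435 - 0.5Q gives P = 569/2 - (1/4)q_A, so π_A = (569/2 - (1/4)q_A)q_A - 11q_A.
Leader FOC: 547/2 - (1/2)q_A = 0, so q_A = 547.
Then q_F = (301 - (1/2)·547) = 55/2.

27.50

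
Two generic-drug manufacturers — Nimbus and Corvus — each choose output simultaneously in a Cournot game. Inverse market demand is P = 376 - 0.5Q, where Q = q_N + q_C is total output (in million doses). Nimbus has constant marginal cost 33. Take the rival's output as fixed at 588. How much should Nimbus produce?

49

With the rival's output fixed at 588, Nimbus's profit is π_N = (376 - (1/2)·588 - (1/2)q_N)q_N - (33q_N) = (82 - (1/2)q_N)q_N - (33q_N).
∂π_N/∂q_N = 49 - q_N = 0, so q_N = 49.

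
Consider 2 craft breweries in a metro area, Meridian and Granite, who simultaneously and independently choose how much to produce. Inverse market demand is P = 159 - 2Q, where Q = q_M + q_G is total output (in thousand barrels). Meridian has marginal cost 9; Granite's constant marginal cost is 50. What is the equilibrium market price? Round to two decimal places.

Meridian's profit: π_M = (159 - 2Q)q_M - (9q_M). Setting ∂π_M/∂q_M = 0: 150 - 4q_M - 2(q_G) = 0.
Granite's first-order condition: 109 - 4q_G - 2(q_M) = 0.
Rearranging gives the reaction functions q_M = (150 - 2q_G)/4 and q_G = (109 - 2q_M)/4.
Substituting one into the other gives q_M = 191/6 and q_G = 34/3.
Total output Q = 259/6, so price P = 159 - 2·(259/6) = 218/3.

72.67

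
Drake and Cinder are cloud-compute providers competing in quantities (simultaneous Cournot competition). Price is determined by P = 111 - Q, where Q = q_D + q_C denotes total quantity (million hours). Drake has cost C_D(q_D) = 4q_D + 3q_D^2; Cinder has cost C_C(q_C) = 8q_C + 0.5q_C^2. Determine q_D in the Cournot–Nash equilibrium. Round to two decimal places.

Drake's profit: π_D = (111 - Q)q_D - (4q_D + 3q_D²). Setting ∂π_D/∂q_D = 0: 107 - 8q_D - (q_C) = 0.
Cinder's first-order condition: 103 - 3q_C - (q_D) = 0.
Best responses: q_D = (107 - q_C)/8, q_C = (103 - q_D)/3.
Solving the pair: q_D = 218/23, q_C = 717/23.

9.48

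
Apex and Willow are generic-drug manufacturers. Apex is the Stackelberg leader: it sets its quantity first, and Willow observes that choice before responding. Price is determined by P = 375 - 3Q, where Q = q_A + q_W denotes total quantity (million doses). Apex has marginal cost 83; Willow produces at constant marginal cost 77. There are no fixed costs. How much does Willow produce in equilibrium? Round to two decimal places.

The follower Willow best-responds to any q_A: π_W = (375 - 3Q)q_W - 77q_W.
∂π_W/∂q_W = 298 - 3q_A - 6q_W = 0 gives the reaction function q_W = (298 - 3q_A)/6.
The leader anticipates this reaction. Substituting into P = 375 - 3Q gives P = 226 - (3/2)q_A, so π_A = (226 - (3/2)q_A)q_A - 83q_A.
The leader's first-order condition 143 - 3q_A = 0 yields q_A = 143/3.
Then q_W = (298 - 3·(143/3))/6 = 155/6.

25.83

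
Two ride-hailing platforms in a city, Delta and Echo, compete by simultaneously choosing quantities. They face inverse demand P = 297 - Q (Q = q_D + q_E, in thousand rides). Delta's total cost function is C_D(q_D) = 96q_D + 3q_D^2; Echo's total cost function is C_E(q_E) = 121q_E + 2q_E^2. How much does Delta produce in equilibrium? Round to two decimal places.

21.91

Delta's profit: π_D = (297 - Q)q_D - (96q_D + 3q_D²). Setting ∂π_D/∂q_D = 0: 201 - 8q_D - (q_E) = 0.
Echo's profit: π_E = (297 - Q)q_E - (121q_E + 2q_E²). Setting ∂π_E/∂q_E = 0: 176 - 6q_E - (q_D) = 0.
Best responses: q_D = (201 - q_E)/8, q_E = (176 - q_D)/6.
Solving the pair: q_D = 1030/47, q_E = 1207/47.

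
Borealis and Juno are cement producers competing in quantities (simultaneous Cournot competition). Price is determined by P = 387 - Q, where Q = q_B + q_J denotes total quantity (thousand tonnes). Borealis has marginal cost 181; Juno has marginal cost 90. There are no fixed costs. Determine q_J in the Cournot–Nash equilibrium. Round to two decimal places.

Borealis's profit: π_B = (387 - Q)q_B - (181q_B). Setting ∂π_B/∂q_B = 0: 206 - 2q_B - (q_J) = 0.
Juno's first-order condition: 297 - 2q_J - (q_B) = 0.
Rearranging gives the reaction functions q_B = (206 - q_J)/2 and q_J = (297 - q_B)/2.
Substituting one into the other gives q_B = 115/3 and q_J = 388/3.

129.33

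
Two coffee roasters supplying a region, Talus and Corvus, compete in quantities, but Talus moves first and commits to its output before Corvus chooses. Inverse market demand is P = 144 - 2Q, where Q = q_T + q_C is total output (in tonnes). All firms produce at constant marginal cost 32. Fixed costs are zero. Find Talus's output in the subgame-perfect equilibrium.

28

The follower Corvus best-responds to any q_T: π_C = (144 - 2Q)q_C - 32q_C.
∂π_C/∂q_C = 112 - 2q_T - 4q_C = 0 gives the reaction function q_C = (112 - 2q_T)/4.
Talus substitutes q_C(q_T) into its own profit: π_T = q_T(144 - 2q_T - (112 - 2q_T)/2) - 32q_T = (88 - q_T)q_T - 32q_T.
Leader FOC: 56 - 2q_T = 0, so q_T = 28.
Then q_C = (112 - 2·28)/4 = 14.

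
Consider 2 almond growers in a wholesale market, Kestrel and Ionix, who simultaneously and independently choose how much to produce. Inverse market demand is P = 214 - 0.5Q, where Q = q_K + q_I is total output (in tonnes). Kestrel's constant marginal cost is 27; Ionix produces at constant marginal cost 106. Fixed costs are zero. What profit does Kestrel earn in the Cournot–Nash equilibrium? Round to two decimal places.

Kestrel's profit: π_K = (214 - 0.5Q)q_K - (27q_K). Setting ∂π_K/∂q_K = 0: 187 - q_K - (1/2)(q_I) = 0.
Ionix's first-order condition: 108 - q_I - (1/2)(q_K) = 0.
Best responses: q_K = (187 - (1/2)q_I), q_I = (108 - (1/2)q_K).
Substituting one into the other gives q_K = 532/3 and q_I = 58/3.
Price P = 214 - (1/2)·(590/3) = 347/3.
Kestrel's profit: (347/3 - 27)·(532/3) = 15723.5556.

15723.56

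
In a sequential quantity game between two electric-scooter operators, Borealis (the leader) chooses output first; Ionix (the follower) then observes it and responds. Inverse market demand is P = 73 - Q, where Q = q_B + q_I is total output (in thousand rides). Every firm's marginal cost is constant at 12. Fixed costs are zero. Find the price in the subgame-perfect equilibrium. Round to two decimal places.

27.25

The follower Ionix best-responds to any q_B: π_I = (73 - Q)q_I - 12q_I.
∂π_I/∂q_I = 61 - q_B - 2q_I = 0 gives the reaction function q_I = (61 - q_B)/2.
Borealis substitutes q_I(q_B) into its own profit: π_B = q_B(73 - q_B - (61 - q_B)/2) - 12q_B = (85/2 - (1/2)q_B)q_B - 12q_B.
Leader FOC: 61/2 - q_B = 0, so q_B = 61/2.
Then q_I = (61 - 61/2)/2 = 61/4.
Total output Q = 183/4, so price P = 73 - 183/4 = 109/4.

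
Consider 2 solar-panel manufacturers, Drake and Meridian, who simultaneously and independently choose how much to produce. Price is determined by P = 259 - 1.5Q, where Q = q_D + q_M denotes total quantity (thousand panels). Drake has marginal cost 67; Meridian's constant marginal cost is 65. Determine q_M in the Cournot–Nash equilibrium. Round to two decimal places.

43.56

Drake's profit: π_D = (259 - 1.5Q)q_D - (67q_D). Setting ∂π_D/∂q_D = 0: 192 - 3q_D - (3/2)(q_M) = 0.
Meridian's profit: π_M = (259 - 1.5Q)q_M - (65q_M). Setting ∂π_M/∂q_M = 0: 194 - 3q_M - (3/2)(q_D) = 0.
So q_D = (192 - (3/2)q_M)/3 and q_M = (194 - (3/2)q_D)/3.
Substituting one into the other gives q_D = 380/9 and q_M = 392/9.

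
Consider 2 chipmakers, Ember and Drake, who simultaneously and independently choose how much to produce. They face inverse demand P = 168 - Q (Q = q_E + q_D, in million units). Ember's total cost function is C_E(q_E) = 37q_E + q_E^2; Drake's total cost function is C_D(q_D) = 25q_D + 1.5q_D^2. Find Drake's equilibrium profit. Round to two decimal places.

Ember's profit: π_E = (168 - Q)q_E - (37q_E + q_E²). Setting ∂π_E/∂q_E = 0: 131 - 4q_E - (q_D) = 0.
Drake's first-order condition: 143 - 5q_D - (q_E) = 0.
Rearranging gives the reaction functions q_E = (131 - q_D)/4 and q_D = (143 - q_E)/5.
Solving the pair: q_E = 512/19, q_D = 441/19.
Price P = 168 - 953/19 = 117.8421.
Drake's profit: 117.8421·(441/19) - 25·(441/19) - (3/2)(441/19)² = 1346.8213.

1346.82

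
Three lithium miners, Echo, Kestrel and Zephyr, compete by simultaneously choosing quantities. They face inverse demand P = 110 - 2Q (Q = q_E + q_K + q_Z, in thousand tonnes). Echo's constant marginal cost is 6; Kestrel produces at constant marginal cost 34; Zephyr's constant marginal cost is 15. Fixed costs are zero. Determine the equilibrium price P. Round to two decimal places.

41.25

Echo's profit: π_E = (110 - 2Q)q_E - (6q_E). Setting ∂π_E/∂q_E = 0: 104 - 4q_E - 2(q_K + q_Z) = 0.
Kestrel's first-order condition: 76 - 4q_K - 2(q_E + q_Z) = 0.
Zephyr's first-order condition: 95 - 4q_Z - 2(q_E + q_K) = 0.
Adding the 3 first-order conditions: 275 − 8Q = 0, so Q = 275/8.
Back-substituting: q_E = (104 − 275/4)/2 = 141/8, q_K = (76 − 275/4)/2 = 29/8, q_Z = (95 − 275/4)/2 = 105/8.
Total output Q = 275/8, so price P = 110 - 2·(275/8) = 165/4.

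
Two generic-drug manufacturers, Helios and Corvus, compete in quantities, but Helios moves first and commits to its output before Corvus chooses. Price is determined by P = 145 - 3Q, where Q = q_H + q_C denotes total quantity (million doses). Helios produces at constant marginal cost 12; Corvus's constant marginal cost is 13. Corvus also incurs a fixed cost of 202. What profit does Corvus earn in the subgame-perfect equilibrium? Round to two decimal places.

150.08

The follower Corvus best-responds to any q_H: π_C = (145 - 3Q)q_C - 13q_C.
Follower FOC: 132 - 3q_H - 6q_C = 0, so q_C(q_H) = (132 - 3q_H)/6.
The leader anticipates this reaction. Substituting into P = 145 - 3Q gives P = 79 - (3/2)q_H, so π_H = (79 - (3/2)q_H)q_H - 12q_H.
The leader's first-order condition 67 - 3q_H = 0 yields q_H = 67/3.
Then q_C = (132 - 3·(67/3))/6 = 65/6.
Price P = 145 - 3·(199/6) = 91/2.
Corvus's profit: (91/2 - 13)·(65/6) - 202 = 1801/12.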